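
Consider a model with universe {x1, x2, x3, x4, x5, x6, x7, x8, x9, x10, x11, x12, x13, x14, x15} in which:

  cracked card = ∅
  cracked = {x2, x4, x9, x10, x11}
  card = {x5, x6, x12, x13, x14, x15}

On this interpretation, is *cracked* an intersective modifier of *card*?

yes

⟦cracked⟧ ∩ ⟦card⟧ = {x2, x4, x9, x10, x11} ∩ {x5, x6, x12, x13, x14, x15} = ∅
Observed ⟦cracked card⟧ = ∅.
These coincide, so the modifier is intersective here.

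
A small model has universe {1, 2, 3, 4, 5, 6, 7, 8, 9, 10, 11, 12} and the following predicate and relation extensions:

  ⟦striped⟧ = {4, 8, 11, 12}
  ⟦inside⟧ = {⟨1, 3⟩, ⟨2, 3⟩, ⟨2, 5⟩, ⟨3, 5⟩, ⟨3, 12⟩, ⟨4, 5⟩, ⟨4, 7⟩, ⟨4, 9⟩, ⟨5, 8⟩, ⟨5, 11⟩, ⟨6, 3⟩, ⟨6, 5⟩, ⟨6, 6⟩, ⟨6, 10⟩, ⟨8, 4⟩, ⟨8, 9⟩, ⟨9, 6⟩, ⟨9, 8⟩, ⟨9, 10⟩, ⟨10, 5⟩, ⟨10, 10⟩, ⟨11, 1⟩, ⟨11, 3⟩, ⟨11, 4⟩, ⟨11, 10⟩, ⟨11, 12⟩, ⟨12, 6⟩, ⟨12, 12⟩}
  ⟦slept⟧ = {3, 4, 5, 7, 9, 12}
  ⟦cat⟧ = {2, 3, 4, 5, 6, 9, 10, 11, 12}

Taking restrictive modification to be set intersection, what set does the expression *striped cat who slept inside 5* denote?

{4}

⟦who slept⟧ = ⟦slept⟧ = {3, 4, 5, 7, 9, 12}
⟦inside 5⟧ = {x : ⟨x, 5⟩ ∈ ⟦inside⟧} = {2, 3, 4, 6, 10}
⟦cat⟧ = {2, 3, 4, 5, 6, 9, 10, 11, 12}
… ∩ ⟦who slept⟧ = {2, 3, 4, 5, 6, 9, 10, 11, 12} ∩ {3, 4, 5, 7, 9, 12} = {3, 4, 5, 9, 12}
… ∩ ⟦inside 5⟧ = {3, 4, 5, 9, 12} ∩ {2, 3, 4, 6, 10} = {3, 4}
… ∩ ⟦striped⟧ = {3, 4} ∩ {4, 8, 11, 12} = {4}
So ⟦striped cat who slept inside 5⟧ = {4}.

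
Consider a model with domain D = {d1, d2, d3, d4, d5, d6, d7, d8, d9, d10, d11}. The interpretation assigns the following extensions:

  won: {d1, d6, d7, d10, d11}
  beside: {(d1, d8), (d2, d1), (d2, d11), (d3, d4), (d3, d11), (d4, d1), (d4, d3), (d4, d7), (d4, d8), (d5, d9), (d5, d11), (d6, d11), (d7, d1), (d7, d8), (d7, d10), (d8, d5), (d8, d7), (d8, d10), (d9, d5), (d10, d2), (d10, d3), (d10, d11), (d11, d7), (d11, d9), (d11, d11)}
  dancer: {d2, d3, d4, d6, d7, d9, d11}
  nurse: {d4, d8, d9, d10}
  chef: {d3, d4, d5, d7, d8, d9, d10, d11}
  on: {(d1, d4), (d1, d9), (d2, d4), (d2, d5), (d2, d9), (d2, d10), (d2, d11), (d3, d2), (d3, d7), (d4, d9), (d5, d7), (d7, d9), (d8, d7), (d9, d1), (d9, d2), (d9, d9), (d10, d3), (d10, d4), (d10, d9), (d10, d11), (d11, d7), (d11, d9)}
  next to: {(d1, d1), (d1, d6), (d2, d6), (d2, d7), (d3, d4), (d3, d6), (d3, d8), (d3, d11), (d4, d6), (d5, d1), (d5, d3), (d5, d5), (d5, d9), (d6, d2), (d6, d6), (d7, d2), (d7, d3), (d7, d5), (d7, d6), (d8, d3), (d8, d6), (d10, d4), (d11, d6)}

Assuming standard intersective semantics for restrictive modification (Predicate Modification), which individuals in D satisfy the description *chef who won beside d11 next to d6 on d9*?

⟦who won⟧ = ⟦won⟧ = {d1, d6, d7, d10, d11}
⟦beside d11⟧ = {x : ⟨x, d11⟩ ∈ ⟦beside⟧} = {d2, d3, d5, d6, d10, d11}
⟦next to d6⟧ = {x : ⟨x, d6⟩ ∈ ⟦next to⟧} = {d1, d2, d3, d4, d6, d7, d8, d11}
⟦on d9⟧ = {x : ⟨x, d9⟩ ∈ ⟦on⟧} = {d1, d2, d4, d7, d9, d10, d11}
⟦chef⟧ = {d3, d4, d5, d7, d8, d9, d10, d11}
… ∩ ⟦who won⟧ = {d3, d4, d5, d7, d8, d9, d10, d11} ∩ {d1, d6, d7, d10, d11} = {d7, d10, d11}
… ∩ ⟦beside d11⟧ = {d7, d10, d11} ∩ {d2, d3, d5, d6, d10, d11} = {d10, d11}
… ∩ ⟦next to d6⟧ = {d10, d11} ∩ {d1, d2, d3, d4, d6, d7, d8, d11} = {d11}
… ∩ ⟦on d9⟧ = {d11} ∩ {d1, d2, d4, d7, d9, d10, d11} = {d11}
So ⟦chef who won beside d11 next to d6 on d9⟧ = {d11}.

{d11}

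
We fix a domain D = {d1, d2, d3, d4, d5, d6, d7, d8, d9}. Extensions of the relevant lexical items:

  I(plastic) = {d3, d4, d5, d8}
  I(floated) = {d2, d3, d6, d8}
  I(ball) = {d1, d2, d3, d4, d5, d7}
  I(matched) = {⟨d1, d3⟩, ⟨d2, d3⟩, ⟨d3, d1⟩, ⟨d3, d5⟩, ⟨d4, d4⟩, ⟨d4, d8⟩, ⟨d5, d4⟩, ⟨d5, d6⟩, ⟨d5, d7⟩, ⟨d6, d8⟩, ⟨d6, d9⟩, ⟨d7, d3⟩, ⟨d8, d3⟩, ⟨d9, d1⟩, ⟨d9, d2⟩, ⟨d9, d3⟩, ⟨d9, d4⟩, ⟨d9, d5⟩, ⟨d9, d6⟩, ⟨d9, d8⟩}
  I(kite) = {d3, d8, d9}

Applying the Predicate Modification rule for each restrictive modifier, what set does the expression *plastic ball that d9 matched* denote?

{d3, d4, d5}

⟦that d9 matched⟧ = {x : ⟨d9, x⟩ ∈ ⟦matched⟧} = {d1, d2, d3, d4, d5, d6, d8}
⟦ball⟧ = {d1, d2, d3, d4, d5, d7}
… ∩ ⟦that d9 matched⟧ = {d1, d2, d3, d4, d5, d7} ∩ {d1, d2, d3, d4, d5, d6, d8} = {d1, d2, d3, d4, d5}
… ∩ ⟦plastic⟧ = {d1, d2, d3, d4, d5} ∩ {d3, d4, d5, d8} = {d3, d4, d5}
So ⟦plastic ball that d9 matched⟧ = {d3, d4, d5}.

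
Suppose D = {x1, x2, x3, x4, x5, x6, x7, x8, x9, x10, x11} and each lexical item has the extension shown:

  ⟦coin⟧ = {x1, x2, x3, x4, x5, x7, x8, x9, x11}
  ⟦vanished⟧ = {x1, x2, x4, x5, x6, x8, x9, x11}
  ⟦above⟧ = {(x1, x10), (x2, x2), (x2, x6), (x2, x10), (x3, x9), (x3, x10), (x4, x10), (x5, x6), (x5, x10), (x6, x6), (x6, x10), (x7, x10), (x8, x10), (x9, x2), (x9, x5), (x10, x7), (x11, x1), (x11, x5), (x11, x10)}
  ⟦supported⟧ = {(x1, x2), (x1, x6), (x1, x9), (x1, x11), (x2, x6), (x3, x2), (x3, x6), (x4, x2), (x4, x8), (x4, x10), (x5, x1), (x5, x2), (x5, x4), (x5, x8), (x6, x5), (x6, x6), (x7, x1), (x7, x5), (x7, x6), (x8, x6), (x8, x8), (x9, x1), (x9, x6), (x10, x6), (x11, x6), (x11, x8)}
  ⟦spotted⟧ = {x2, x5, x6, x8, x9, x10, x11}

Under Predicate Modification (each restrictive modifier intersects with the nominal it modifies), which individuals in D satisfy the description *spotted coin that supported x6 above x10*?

{x2, x8, x11}

⟦that supported x6⟧ = {x : ⟨x, x6⟩ ∈ ⟦supported⟧} = {x1, x2, x3, x6, x7, x8, x9, x10, x11}
⟦above x10⟧ = {x : ⟨x, x10⟩ ∈ ⟦above⟧} = {x1, x2, x3, x4, x5, x6, x7, x8, x11}
⟦coin⟧ = {x1, x2, x3, x4, x5, x7, x8, x9, x11}
… ∩ ⟦that supported x6⟧ = {x1, x2, x3, x4, x5, x7, x8, x9, x11} ∩ {x1, x2, x3, x6, x7, x8, x9, x10, x11} = {x1, x2, x3, x7, x8, x9, x11}
… ∩ ⟦above x10⟧ = {x1, x2, x3, x7, x8, x9, x11} ∩ {x1, x2, x3, x4, x5, x6, x7, x8, x11} = {x1, x2, x3, x7, x8, x11}
… ∩ ⟦spotted⟧ = {x1, x2, x3, x7, x8, x11} ∩ {x2, x5, x6, x8, x9, x10, x11} = {x2, x8, x11}
So ⟦spotted coin that supported x6 above x10⟧ = {x2, x8, x11}.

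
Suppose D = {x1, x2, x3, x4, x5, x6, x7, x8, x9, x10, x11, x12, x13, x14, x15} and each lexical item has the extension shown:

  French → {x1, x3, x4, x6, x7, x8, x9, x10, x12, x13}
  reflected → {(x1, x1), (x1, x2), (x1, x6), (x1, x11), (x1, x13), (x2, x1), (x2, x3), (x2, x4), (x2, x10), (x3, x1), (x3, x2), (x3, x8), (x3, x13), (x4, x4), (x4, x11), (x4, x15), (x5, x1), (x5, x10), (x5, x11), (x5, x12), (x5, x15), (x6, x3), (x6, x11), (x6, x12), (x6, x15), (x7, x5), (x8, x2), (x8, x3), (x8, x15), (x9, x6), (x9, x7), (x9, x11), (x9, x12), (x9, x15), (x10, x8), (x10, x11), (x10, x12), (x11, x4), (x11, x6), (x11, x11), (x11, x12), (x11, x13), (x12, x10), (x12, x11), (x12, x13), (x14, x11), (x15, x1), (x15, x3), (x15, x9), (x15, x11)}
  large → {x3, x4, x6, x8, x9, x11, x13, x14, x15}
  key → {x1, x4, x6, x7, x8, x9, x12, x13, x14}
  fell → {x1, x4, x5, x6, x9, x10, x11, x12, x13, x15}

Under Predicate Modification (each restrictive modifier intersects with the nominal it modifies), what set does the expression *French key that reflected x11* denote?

⟦that reflected x11⟧ = {x : ⟨x, x11⟩ ∈ ⟦reflected⟧} = {x1, x4, x5, x6, x9, x10, x11, x12, x14, x15}
⟦key⟧ = {x1, x4, x6, x7, x8, x9, x12, x13, x14}
… ∩ ⟦that reflected x11⟧ = {x1, x4, x6, x7, x8, x9, x12, x13, x14} ∩ {x1, x4, x5, x6, x9, x10, x11, x12, x14, x15} = {x1, x4, x6, x9, x12, x14}
… ∩ ⟦French⟧ = {x1, x4, x6, x9, x12, x14} ∩ {x1, x3, x4, x6, x7, x8, x9, x10, x12, x13} = {x1, x4, x6, x9, x12}
So ⟦French key that reflected x11⟧ = {x1, x4, x6, x9, x12}.

{x1, x4, x6, x9, x12}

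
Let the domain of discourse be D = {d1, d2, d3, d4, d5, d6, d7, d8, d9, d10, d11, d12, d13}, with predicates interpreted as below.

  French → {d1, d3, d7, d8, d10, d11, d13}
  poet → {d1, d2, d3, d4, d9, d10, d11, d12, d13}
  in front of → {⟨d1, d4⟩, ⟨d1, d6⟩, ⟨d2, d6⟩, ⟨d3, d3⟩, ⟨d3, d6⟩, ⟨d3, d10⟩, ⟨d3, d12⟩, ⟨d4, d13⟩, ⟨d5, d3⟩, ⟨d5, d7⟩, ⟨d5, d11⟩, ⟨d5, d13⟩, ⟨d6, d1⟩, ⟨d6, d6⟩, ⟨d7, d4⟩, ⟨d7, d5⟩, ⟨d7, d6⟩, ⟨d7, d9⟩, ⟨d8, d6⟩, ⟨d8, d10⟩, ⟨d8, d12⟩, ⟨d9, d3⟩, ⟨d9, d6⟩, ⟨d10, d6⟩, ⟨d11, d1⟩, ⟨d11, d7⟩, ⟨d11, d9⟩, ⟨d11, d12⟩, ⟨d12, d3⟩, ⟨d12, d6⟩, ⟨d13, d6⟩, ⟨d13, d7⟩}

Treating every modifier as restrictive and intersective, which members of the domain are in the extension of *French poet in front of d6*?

{d1, d3, d10, d13}

⟦in front of d6⟧ = {x : ⟨x, d6⟩ ∈ ⟦in front of⟧} = {d1, d2, d3, d6, d7, d8, d9, d10, d12, d13}
⟦poet⟧ = {d1, d2, d3, d4, d9, d10, d11, d12, d13}
… ∩ ⟦in front of d6⟧ = {d1, d2, d3, d4, d9, d10, d11, d12, d13} ∩ {d1, d2, d3, d6, d7, d8, d9, d10, d12, d13} = {d1, d2, d3, d9, d10, d12, d13}
… ∩ ⟦French⟧ = {d1, d2, d3, d9, d10, d12, d13} ∩ {d1, d3, d7, d8, d10, d11, d13} = {d1, d3, d10, d13}
So ⟦French poet in front of d6⟧ = {d1, d3, d10, d13}.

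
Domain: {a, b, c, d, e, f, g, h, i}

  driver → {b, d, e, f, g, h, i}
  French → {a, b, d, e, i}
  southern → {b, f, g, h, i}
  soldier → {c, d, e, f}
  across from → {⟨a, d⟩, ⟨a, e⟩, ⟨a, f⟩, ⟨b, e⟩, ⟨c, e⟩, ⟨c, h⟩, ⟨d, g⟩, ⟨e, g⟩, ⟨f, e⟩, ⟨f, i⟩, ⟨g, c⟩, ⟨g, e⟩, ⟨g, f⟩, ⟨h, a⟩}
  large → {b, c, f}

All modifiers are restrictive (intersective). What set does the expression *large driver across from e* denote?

⟦across from e⟧ = {x : ⟨x, e⟩ ∈ ⟦across from⟧} = {a, b, c, f, g}
⟦driver⟧ = {b, d, e, f, g, h, i}
… ∩ ⟦across from e⟧ = {b, d, e, f, g, h, i} ∩ {a, b, c, f, g} = {b, f, g}
… ∩ ⟦large⟧ = {b, f, g} ∩ {b, c, f} = {b, f}
So ⟦large driver across from e⟧ = {b, f}.

{b, f}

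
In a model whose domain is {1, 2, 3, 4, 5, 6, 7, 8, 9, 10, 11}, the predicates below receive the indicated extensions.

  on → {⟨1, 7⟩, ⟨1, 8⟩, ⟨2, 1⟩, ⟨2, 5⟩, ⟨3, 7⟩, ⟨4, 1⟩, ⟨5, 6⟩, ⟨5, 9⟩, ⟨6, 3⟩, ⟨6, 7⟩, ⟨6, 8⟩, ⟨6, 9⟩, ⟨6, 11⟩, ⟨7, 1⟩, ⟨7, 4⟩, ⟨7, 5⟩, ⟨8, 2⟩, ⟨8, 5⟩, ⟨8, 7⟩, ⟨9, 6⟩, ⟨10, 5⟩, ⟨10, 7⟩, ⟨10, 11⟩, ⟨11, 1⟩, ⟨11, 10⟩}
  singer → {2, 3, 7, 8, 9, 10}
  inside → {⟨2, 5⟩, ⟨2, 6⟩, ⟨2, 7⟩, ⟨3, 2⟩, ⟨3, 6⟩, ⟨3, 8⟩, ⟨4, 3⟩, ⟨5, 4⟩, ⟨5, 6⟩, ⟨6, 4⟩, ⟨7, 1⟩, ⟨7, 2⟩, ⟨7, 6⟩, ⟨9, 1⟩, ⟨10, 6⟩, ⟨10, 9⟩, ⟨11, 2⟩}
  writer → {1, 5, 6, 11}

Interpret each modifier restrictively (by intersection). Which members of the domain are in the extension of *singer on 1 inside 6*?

{2, 7}

⟦on 1⟧ = {x : ⟨x, 1⟩ ∈ ⟦on⟧} = {2, 4, 7, 11}
⟦inside 6⟧ = {x : ⟨x, 6⟩ ∈ ⟦inside⟧} = {2, 3, 5, 7, 10}
⟦singer⟧ = {2, 3, 7, 8, 9, 10}
… ∩ ⟦on 1⟧ = {2, 3, 7, 8, 9, 10} ∩ {2, 4, 7, 11} = {2, 7}
… ∩ ⟦inside 6⟧ = {2, 7} ∩ {2, 3, 5, 7, 10} = {2, 7}
So ⟦singer on 1 inside 6⟧ = {2, 7}.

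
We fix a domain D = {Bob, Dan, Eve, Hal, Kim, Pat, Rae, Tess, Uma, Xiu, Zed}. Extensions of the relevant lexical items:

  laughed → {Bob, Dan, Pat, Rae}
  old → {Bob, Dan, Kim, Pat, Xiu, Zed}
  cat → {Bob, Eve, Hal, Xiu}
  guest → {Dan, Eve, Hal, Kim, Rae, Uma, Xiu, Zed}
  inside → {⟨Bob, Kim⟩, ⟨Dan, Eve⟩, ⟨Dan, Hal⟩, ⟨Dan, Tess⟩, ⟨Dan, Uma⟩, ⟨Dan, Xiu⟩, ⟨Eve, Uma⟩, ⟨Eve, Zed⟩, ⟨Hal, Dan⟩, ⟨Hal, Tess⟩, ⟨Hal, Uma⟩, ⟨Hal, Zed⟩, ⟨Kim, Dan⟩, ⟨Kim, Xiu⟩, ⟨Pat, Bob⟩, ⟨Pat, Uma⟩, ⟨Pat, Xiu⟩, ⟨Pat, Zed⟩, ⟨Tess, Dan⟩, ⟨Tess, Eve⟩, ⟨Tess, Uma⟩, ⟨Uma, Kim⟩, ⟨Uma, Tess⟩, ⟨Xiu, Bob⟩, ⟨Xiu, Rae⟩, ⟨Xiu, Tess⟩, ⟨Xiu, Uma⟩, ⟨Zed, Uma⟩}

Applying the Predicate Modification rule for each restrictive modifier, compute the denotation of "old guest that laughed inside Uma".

{Dan}

⟦that laughed⟧ = ⟦laughed⟧ = {Bob, Dan, Pat, Rae}
⟦inside Uma⟧ = {x : ⟨x, Uma⟩ ∈ ⟦inside⟧} = {Dan, Eve, Hal, Pat, Tess, Xiu, Zed}
⟦guest⟧ = {Dan, Eve, Hal, Kim, Rae, Uma, Xiu, Zed}
… ∩ ⟦that laughed⟧ = {Dan, Eve, Hal, Kim, Rae, Uma, Xiu, Zed} ∩ {Bob, Dan, Pat, Rae} = {Dan, Rae}
… ∩ ⟦inside Uma⟧ = {Dan, Rae} ∩ {Dan, Eve, Hal, Pat, Tess, Xiu, Zed} = {Dan}
… ∩ ⟦old⟧ = {Dan} ∩ {Bob, Dan, Kim, Pat, Xiu, Zed} = {Dan}
So ⟦old guest that laughed inside Uma⟧ = {Dan}.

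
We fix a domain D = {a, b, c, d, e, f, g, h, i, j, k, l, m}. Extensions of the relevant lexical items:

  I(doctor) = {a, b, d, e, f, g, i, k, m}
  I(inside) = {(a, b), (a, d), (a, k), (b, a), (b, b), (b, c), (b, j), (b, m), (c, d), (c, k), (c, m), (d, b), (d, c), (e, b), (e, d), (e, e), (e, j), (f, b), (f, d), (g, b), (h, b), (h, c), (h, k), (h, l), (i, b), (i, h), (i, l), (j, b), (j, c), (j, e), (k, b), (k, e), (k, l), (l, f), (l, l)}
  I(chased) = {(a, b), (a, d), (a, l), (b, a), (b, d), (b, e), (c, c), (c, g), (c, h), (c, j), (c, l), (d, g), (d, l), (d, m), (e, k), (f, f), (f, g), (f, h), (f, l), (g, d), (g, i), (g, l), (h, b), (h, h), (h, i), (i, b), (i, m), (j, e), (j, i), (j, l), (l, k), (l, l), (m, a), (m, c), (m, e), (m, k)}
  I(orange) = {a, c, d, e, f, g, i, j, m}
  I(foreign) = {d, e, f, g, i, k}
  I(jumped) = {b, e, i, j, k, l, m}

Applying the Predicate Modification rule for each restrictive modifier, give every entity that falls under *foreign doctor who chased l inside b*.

{d, f, g}

⟦who chased l⟧ = {x : ⟨x, l⟩ ∈ ⟦chased⟧} = {a, c, d, f, g, j, l}
⟦inside b⟧ = {x : ⟨x, b⟩ ∈ ⟦inside⟧} = {a, b, d, e, f, g, h, i, j, k}
⟦doctor⟧ = {a, b, d, e, f, g, i, k, m}
… ∩ ⟦who chased l⟧ = {a, b, d, e, f, g, i, k, m} ∩ {a, c, d, f, g, j, l} = {a, d, f, g}
… ∩ ⟦inside b⟧ = {a, d, f, g} ∩ {a, b, d, e, f, g, h, i, j, k} = {a, d, f, g}
… ∩ ⟦foreign⟧ = {a, d, f, g} ∩ {d, e, f, g, i, k} = {d, f, g}
So ⟦foreign doctor who chased l inside b⟧ = {d, f, g}.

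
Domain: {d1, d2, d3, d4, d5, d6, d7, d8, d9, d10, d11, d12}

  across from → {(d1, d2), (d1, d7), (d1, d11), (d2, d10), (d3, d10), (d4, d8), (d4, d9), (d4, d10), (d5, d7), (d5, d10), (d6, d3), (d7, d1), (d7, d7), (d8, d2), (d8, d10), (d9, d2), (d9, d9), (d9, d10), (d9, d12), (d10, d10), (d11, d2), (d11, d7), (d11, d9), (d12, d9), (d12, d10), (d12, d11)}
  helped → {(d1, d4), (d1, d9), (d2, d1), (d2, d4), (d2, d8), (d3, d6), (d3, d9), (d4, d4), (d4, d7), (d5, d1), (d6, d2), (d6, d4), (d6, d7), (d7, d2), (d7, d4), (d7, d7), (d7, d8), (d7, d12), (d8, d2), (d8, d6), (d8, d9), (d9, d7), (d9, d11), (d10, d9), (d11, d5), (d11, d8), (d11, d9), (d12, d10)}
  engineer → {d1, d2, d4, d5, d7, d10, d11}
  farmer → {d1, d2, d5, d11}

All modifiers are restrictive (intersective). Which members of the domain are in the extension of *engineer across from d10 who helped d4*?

{d2, d4}

⟦across from d10⟧ = {x : ⟨x, d10⟩ ∈ ⟦across from⟧} = {d2, d3, d4, d5, d8, d9, d10, d12}
⟦who helped d4⟧ = {x : ⟨x, d4⟩ ∈ ⟦helped⟧} = {d1, d2, d4, d6, d7}
⟦engineer⟧ = {d1, d2, d4, d5, d7, d10, d11}
… ∩ ⟦across from d10⟧ = {d1, d2, d4, d5, d7, d10, d11} ∩ {d2, d3, d4, d5, d8, d9, d10, d12} = {d2, d4, d5, d10}
… ∩ ⟦who helped d4⟧ = {d2, d4, d5, d10} ∩ {d1, d2, d4, d6, d7} = {d2, d4}
So ⟦engineer across from d10 who helped d4⟧ = {d2, d4}.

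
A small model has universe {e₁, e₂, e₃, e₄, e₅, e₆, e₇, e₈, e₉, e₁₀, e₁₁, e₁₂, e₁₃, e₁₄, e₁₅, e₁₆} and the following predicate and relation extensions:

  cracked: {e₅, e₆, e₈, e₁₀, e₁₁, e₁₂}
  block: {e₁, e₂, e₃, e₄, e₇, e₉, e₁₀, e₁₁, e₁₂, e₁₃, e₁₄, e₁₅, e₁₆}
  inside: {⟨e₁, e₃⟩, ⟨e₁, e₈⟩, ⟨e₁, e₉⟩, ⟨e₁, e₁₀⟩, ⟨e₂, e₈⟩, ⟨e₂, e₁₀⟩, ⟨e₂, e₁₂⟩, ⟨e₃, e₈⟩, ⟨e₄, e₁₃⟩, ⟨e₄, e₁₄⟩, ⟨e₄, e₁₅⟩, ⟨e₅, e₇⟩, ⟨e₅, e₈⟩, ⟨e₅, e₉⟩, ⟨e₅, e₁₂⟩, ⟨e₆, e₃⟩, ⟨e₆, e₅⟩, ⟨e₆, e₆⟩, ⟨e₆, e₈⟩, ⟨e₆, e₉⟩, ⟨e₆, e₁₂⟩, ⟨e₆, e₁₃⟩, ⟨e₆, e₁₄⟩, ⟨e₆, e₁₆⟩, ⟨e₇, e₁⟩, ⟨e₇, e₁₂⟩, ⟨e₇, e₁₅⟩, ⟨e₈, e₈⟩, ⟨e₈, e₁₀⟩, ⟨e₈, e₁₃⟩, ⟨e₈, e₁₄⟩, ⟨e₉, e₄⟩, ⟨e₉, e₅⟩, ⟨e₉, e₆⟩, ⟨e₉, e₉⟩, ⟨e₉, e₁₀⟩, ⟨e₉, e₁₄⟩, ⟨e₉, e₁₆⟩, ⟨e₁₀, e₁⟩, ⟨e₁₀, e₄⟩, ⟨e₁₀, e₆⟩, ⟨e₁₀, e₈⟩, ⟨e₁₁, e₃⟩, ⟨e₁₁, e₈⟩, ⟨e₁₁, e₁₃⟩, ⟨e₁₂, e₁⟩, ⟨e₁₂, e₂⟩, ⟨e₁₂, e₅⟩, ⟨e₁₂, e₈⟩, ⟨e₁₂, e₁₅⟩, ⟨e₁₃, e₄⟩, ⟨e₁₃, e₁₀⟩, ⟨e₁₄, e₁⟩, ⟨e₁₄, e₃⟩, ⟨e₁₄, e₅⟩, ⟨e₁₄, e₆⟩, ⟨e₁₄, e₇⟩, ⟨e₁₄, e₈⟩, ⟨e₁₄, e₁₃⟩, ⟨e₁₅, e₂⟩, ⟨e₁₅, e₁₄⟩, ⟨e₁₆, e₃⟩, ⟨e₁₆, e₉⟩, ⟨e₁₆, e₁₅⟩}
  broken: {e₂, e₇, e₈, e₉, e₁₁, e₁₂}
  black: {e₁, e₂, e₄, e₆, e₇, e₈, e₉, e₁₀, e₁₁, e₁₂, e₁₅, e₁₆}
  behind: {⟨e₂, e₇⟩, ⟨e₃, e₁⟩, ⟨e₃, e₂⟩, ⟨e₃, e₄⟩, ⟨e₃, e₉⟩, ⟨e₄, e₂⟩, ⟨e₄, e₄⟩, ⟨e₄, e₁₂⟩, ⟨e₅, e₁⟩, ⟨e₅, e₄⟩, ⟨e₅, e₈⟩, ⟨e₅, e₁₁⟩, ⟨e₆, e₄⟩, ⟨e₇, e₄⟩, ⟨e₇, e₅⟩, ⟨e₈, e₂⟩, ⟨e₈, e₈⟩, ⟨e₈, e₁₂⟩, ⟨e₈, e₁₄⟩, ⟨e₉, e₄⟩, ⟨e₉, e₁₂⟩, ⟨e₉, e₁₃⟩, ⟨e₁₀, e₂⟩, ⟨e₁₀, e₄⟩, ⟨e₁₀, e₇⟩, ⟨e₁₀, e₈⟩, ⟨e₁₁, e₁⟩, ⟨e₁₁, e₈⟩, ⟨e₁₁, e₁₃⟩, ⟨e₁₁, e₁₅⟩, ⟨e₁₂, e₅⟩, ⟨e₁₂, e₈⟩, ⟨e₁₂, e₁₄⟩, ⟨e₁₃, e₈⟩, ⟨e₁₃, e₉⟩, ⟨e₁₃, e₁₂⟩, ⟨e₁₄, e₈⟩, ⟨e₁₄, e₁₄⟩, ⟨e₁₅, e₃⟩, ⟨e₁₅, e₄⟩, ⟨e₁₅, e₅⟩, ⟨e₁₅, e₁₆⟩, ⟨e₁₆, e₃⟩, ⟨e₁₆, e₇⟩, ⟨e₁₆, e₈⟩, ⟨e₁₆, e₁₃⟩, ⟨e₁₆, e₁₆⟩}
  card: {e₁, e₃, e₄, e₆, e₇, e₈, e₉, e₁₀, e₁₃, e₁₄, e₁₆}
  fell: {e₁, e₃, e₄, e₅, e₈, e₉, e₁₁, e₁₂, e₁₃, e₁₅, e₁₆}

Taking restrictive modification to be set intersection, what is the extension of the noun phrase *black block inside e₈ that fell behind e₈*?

⟦inside e₈⟧ = {x : ⟨x, e₈⟩ ∈ ⟦inside⟧} = {e₁, e₂, e₃, e₅, e₆, e₈, e₁₀, e₁₁, e₁₂, e₁₄}
⟦that fell⟧ = ⟦fell⟧ = {e₁, e₃, e₄, e₅, e₈, e₉, e₁₁, e₁₂, e₁₃, e₁₅, e₁₆}
⟦behind e₈⟧ = {x : ⟨x, e₈⟩ ∈ ⟦behind⟧} = {e₅, e₈, e₁₀, e₁₁, e₁₂, e₁₃, e₁₄, e₁₆}
⟦block⟧ = {e₁, e₂, e₃, e₄, e₇, e₉, e₁₀, e₁₁, e₁₂, e₁₃, e₁₄, e₁₅, e₁₆}
… ∩ ⟦inside e₈⟧ = {e₁, e₂, e₃, e₄, e₇, e₉, e₁₀, e₁₁, e₁₂, e₁₃, e₁₄, e₁₅, e₁₆} ∩ {e₁, e₂, e₃, e₅, e₆, e₈, e₁₀, e₁₁, e₁₂, e₁₄} = {e₁, e₂, e₃, e₁₀, e₁₁, e₁₂, e₁₄}
… ∩ ⟦that fell⟧ = {e₁, e₂, e₃, e₁₀, e₁₁, e₁₂, e₁₄} ∩ {e₁, e₃, e₄, e₅, e₈, e₉, e₁₁, e₁₂, e₁₃, e₁₅, e₁₆} = {e₁, e₃, e₁₁, e₁₂}
… ∩ ⟦behind e₈⟧ = {e₁, e₃, e₁₁, e₁₂} ∩ {e₅, e₈, e₁₀, e₁₁, e₁₂, e₁₃, e₁₄, e₁₆} = {e₁₁, e₁₂}
… ∩ ⟦black⟧ = {e₁₁, e₁₂} ∩ {e₁, e₂, e₄, e₆, e₇, e₈, e₉, e₁₀, e₁₁, e₁₂, e₁₅, e₁₆} = {e₁₁, e₁₂}
So ⟦black block inside e₈ that fell behind e₈⟧ = {e₁₁, e₁₂}.

{e₁₁, e₁₂}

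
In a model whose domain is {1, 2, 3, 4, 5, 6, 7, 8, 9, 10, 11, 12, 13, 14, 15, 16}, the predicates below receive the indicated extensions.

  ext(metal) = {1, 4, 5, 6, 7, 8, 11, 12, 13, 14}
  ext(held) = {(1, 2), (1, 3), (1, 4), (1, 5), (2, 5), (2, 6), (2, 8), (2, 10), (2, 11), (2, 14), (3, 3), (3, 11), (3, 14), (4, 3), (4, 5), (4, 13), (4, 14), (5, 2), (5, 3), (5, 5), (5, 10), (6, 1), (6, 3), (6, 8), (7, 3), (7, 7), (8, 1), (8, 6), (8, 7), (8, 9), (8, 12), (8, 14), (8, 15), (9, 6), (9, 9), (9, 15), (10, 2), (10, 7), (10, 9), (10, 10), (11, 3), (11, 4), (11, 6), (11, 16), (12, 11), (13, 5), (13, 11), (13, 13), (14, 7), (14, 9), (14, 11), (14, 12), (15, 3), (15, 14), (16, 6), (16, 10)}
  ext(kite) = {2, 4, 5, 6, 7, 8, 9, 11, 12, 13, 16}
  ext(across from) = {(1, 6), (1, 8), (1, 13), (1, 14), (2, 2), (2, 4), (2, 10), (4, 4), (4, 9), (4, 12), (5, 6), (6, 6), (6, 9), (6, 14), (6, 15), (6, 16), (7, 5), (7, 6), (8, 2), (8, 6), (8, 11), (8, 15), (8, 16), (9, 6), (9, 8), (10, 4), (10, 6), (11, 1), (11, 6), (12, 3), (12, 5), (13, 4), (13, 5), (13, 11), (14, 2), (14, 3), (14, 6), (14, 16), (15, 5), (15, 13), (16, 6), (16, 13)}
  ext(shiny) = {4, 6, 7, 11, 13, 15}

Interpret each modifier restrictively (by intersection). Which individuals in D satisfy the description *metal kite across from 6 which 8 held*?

⟦across from 6⟧ = {x : ⟨x, 6⟩ ∈ ⟦across from⟧} = {1, 5, 6, 7, 8, 9, 10, 11, 14, 16}
⟦which 8 held⟧ = {x : ⟨8, x⟩ ∈ ⟦held⟧} = {1, 6, 7, 9, 12, 14, 15}
⟦kite⟧ = {2, 4, 5, 6, 7, 8, 9, 11, 12, 13, 16}
… ∩ ⟦across from 6⟧ = {2, 4, 5, 6, 7, 8, 9, 11, 12, 13, 16} ∩ {1, 5, 6, 7, 8, 9, 10, 11, 14, 16} = {5, 6, 7, 8, 9, 11, 16}
… ∩ ⟦which 8 held⟧ = {5, 6, 7, 8, 9, 11, 16} ∩ {1, 6, 7, 9, 12, 14, 15} = {6, 7, 9}
… ∩ ⟦metal⟧ = {6, 7, 9} ∩ {1, 4, 5, 6, 7, 8, 11, 12, 13, 14} = {6, 7}
So ⟦metal kite across from 6 which 8 held⟧ = {6, 7}.

{6, 7}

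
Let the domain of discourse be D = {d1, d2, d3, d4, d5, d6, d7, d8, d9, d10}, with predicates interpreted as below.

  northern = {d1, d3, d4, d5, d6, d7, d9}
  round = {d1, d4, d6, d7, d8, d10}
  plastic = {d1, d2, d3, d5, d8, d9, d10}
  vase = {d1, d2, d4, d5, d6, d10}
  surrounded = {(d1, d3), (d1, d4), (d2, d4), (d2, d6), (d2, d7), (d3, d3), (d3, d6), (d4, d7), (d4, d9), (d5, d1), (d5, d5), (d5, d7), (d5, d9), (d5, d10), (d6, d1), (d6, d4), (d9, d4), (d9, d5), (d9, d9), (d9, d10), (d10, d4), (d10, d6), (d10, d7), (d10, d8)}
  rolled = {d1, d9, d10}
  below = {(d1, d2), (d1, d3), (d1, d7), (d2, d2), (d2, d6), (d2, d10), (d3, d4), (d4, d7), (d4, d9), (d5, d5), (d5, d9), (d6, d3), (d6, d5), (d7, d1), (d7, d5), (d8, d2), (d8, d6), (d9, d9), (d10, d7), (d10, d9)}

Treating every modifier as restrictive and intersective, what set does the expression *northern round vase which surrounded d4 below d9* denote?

{}

⟦which surrounded d4⟧ = {x : ⟨x, d4⟩ ∈ ⟦surrounded⟧} = {d1, d2, d6, d9, d10}
⟦below d9⟧ = {x : ⟨x, d9⟩ ∈ ⟦below⟧} = {d4, d5, d9, d10}
⟦vase⟧ = {d1, d2, d4, d5, d6, d10}
… ∩ ⟦which surrounded d4⟧ = {d1, d2, d4, d5, d6, d10} ∩ {d1, d2, d6, d9, d10} = {d1, d2, d6, d10}
… ∩ ⟦below d9⟧ = {d1, d2, d6, d10} ∩ {d4, d5, d9, d10} = {d10}
… ∩ ⟦northern⟧ = {d10} ∩ {d1, d3, d4, d5, d6, d7, d9} = ∅
… ∩ ⟦round⟧ = ∅ ∩ {d1, d4, d6, d7, d8, d10} = ∅
So ⟦northern round vase which surrounded d4 below d9⟧ = {}.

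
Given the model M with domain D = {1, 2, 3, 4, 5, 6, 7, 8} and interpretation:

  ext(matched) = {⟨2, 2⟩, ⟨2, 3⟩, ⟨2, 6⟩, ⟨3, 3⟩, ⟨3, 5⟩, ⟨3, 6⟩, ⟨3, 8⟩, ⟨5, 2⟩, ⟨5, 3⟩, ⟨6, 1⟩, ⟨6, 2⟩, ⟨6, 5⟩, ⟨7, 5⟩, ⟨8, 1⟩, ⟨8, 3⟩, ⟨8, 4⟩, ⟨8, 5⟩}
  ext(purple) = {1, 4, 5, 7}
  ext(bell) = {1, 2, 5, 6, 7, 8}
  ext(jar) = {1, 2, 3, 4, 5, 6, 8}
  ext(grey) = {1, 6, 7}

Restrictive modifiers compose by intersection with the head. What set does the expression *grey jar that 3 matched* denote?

{6}

⟦that 3 matched⟧ = {x : ⟨3, x⟩ ∈ ⟦matched⟧} = {3, 5, 6, 8}
⟦jar⟧ = {1, 2, 3, 4, 5, 6, 8}
… ∩ ⟦that 3 matched⟧ = {1, 2, 3, 4, 5, 6, 8} ∩ {3, 5, 6, 8} = {3, 5, 6, 8}
… ∩ ⟦grey⟧ = {3, 5, 6, 8} ∩ {1, 6, 7} = {6}
So ⟦grey jar that 3 matched⟧ = {6}.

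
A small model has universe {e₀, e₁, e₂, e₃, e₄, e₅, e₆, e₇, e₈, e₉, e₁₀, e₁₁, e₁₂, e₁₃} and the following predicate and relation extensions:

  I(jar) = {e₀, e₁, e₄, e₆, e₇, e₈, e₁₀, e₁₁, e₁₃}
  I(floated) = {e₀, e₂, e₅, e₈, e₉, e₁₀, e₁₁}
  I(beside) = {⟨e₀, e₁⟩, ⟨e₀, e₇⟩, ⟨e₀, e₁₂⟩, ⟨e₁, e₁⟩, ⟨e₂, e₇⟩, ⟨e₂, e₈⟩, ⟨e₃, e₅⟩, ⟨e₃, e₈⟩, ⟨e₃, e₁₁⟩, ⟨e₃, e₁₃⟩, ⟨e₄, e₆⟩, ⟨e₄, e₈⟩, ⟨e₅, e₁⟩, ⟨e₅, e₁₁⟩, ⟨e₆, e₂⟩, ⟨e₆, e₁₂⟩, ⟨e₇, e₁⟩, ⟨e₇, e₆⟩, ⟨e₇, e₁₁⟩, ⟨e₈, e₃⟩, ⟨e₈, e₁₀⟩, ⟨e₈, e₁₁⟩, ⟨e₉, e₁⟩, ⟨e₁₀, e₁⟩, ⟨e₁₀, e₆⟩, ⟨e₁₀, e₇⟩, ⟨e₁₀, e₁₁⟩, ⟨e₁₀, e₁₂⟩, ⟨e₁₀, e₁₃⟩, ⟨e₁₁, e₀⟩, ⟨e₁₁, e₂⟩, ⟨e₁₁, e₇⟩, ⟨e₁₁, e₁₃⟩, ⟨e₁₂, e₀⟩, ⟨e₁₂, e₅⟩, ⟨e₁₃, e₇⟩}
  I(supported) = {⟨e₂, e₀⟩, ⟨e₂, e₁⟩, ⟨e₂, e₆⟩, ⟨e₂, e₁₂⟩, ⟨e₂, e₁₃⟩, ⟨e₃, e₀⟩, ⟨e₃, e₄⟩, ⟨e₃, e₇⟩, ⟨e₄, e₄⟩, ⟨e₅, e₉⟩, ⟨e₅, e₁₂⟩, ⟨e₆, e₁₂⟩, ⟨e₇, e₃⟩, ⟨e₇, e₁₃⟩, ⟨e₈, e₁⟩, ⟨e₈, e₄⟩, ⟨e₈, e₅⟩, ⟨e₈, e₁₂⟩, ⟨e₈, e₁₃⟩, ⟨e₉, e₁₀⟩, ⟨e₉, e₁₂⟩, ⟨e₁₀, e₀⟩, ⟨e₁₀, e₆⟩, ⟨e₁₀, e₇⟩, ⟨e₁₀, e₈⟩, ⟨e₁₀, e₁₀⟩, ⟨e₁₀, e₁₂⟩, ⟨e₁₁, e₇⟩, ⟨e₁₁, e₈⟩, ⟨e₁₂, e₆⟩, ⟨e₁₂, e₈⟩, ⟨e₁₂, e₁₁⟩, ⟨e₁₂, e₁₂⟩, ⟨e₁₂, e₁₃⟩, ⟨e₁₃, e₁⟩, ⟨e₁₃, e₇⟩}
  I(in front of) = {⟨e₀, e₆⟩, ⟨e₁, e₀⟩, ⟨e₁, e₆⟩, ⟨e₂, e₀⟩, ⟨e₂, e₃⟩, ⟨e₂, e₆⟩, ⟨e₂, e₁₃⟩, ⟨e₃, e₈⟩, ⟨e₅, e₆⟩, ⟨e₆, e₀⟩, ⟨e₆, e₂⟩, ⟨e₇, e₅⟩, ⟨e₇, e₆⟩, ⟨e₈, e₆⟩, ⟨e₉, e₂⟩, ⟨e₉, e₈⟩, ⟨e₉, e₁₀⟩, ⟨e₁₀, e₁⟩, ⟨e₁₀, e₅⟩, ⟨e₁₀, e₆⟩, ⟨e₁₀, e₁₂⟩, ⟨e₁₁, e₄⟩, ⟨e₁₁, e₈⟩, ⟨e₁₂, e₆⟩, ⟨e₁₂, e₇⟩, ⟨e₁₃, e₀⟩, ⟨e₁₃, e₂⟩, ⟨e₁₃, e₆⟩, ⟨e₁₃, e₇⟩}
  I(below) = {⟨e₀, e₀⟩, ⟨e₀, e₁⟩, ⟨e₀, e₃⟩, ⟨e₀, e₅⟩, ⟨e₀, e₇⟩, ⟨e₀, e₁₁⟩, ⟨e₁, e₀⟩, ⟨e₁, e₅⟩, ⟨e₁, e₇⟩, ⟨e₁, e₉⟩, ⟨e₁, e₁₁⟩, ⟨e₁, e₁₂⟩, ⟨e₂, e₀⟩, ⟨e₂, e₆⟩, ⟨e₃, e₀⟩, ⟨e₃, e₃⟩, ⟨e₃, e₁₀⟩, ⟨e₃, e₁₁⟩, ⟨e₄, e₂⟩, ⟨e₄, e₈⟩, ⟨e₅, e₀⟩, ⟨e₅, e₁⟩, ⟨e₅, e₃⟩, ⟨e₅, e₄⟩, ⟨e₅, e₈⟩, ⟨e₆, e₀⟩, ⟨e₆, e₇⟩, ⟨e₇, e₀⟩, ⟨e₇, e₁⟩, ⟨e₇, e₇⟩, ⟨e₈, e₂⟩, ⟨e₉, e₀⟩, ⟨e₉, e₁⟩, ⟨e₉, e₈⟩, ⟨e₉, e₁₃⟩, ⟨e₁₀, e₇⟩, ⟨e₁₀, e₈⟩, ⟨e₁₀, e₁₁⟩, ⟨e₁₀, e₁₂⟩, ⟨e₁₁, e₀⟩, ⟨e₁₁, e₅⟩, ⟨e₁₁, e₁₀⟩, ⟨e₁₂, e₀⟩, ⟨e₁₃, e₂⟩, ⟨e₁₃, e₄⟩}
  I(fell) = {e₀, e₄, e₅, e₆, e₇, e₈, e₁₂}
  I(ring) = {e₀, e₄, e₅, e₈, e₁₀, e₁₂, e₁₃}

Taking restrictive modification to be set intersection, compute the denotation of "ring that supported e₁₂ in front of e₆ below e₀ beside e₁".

{e₅}

⟦that supported e₁₂⟧ = {x : ⟨x, e₁₂⟩ ∈ ⟦supported⟧} = {e₂, e₅, e₆, e₈, e₉, e₁₀, e₁₂}
⟦in front of e₆⟧ = {x : ⟨x, e₆⟩ ∈ ⟦in front of⟧} = {e₀, e₁, e₂, e₅, e₇, e₈, e₁₀, e₁₂, e₁₃}
⟦below e₀⟧ = {x : ⟨x, e₀⟩ ∈ ⟦below⟧} = {e₀, e₁, e₂, e₃, e₅, e₆, e₇, e₉, e₁₁, e₁₂}
⟦beside e₁⟧ = {x : ⟨x, e₁⟩ ∈ ⟦beside⟧} = {e₀, e₁, e₅, e₇, e₉, e₁₀}
⟦ring⟧ = {e₀, e₄, e₅, e₈, e₁₀, e₁₂, e₁₃}
… ∩ ⟦that supported e₁₂⟧ = {e₀, e₄, e₅, e₈, e₁₀, e₁₂, e₁₃} ∩ {e₂, e₅, e₆, e₈, e₉, e₁₀, e₁₂} = {e₅, e₈, e₁₀, e₁₂}
… ∩ ⟦in front of e₆⟧ = {e₅, e₈, e₁₀, e₁₂} ∩ {e₀, e₁, e₂, e₅, e₇, e₈, e₁₀, e₁₂, e₁₃} = {e₅, e₈, e₁₀, e₁₂}
… ∩ ⟦below e₀⟧ = {e₅, e₈, e₁₀, e₁₂} ∩ {e₀, e₁, e₂, e₃, e₅, e₆, e₇, e₉, e₁₁, e₁₂} = {e₅, e₁₂}
… ∩ ⟦beside e₁⟧ = {e₅, e₁₂} ∩ {e₀, e₁, e₅, e₇, e₉, e₁₀} = {e₅}
So ⟦ring that supported e₁₂ in front of e₆ below e₀ beside e₁⟧ = {e₅}.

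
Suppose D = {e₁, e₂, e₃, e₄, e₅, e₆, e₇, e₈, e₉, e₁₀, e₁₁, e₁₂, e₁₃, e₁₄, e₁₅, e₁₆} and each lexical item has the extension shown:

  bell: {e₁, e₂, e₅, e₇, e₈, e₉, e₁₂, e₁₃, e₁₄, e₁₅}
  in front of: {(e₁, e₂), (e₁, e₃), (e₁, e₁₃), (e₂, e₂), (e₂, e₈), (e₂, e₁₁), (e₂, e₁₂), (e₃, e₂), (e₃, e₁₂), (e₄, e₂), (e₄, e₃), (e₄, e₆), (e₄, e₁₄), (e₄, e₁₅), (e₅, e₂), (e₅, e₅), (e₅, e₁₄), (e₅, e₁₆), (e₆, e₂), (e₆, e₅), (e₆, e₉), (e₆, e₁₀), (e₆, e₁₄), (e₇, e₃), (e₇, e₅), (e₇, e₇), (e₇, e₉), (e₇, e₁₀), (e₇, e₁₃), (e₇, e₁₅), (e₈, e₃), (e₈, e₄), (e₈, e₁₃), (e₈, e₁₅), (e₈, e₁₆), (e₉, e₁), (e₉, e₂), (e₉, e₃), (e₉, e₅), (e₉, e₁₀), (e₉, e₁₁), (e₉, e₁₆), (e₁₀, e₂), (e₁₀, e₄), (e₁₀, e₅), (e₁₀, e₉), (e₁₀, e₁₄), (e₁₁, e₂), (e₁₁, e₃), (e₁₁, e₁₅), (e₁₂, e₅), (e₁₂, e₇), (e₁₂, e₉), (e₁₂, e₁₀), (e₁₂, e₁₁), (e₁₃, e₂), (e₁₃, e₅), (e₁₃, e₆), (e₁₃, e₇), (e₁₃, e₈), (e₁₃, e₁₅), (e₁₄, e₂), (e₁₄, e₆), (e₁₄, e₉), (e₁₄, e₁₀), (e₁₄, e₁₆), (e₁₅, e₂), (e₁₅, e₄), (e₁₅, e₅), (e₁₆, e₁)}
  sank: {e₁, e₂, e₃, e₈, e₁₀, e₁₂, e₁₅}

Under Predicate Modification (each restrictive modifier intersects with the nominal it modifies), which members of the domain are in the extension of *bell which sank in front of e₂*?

{e₁, e₂, e₁₅}

⟦which sank⟧ = ⟦sank⟧ = {e₁, e₂, e₃, e₈, e₁₀, e₁₂, e₁₅}
⟦in front of e₂⟧ = {x : ⟨x, e₂⟩ ∈ ⟦in front of⟧} = {e₁, e₂, e₃, e₄, e₅, e₆, e₉, e₁₀, e₁₁, e₁₃, e₁₄, e₁₅}
⟦bell⟧ = {e₁, e₂, e₅, e₇, e₈, e₉, e₁₂, e₁₃, e₁₄, e₁₅}
… ∩ ⟦which sank⟧ = {e₁, e₂, e₅, e₇, e₈, e₉, e₁₂, e₁₃, e₁₄, e₁₅} ∩ {e₁, e₂, e₃, e₈, e₁₀, e₁₂, e₁₅} = {e₁, e₂, e₈, e₁₂, e₁₅}
… ∩ ⟦in front of e₂⟧ = {e₁, e₂, e₈, e₁₂, e₁₅} ∩ {e₁, e₂, e₃, e₄, e₅, e₆, e₉, e₁₀, e₁₁, e₁₃, e₁₄, e₁₅} = {e₁, e₂, e₁₅}
So ⟦bell which sank in front of e₂⟧ = {e₁, e₂, e₁₅}.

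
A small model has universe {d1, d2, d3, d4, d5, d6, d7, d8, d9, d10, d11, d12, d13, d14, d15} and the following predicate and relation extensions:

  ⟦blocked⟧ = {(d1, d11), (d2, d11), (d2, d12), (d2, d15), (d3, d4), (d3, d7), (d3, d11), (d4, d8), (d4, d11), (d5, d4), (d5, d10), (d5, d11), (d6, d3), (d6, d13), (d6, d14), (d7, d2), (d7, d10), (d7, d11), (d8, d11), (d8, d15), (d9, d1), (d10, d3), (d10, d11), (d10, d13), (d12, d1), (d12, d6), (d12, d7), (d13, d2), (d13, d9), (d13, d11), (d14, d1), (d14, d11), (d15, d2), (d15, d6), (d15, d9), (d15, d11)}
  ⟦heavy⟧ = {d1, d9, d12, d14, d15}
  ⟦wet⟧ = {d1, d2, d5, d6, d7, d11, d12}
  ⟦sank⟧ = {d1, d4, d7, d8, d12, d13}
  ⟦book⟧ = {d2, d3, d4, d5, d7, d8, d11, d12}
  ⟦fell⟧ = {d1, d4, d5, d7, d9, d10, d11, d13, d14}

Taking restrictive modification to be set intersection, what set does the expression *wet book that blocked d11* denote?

{d2, d5, d7}

⟦that blocked d11⟧ = {x : ⟨x, d11⟩ ∈ ⟦blocked⟧} = {d1, d2, d3, d4, d5, d7, d8, d10, d13, d14, d15}
⟦book⟧ = {d2, d3, d4, d5, d7, d8, d11, d12}
… ∩ ⟦that blocked d11⟧ = {d2, d3, d4, d5, d7, d8, d11, d12} ∩ {d1, d2, d3, d4, d5, d7, d8, d10, d13, d14, d15} = {d2, d3, d4, d5, d7, d8}
… ∩ ⟦wet⟧ = {d2, d3, d4, d5, d7, d8} ∩ {d1, d2, d5, d6, d7, d11, d12} = {d2, d5, d7}
So ⟦wet book that blocked d11⟧ = {d2, d5, d7}.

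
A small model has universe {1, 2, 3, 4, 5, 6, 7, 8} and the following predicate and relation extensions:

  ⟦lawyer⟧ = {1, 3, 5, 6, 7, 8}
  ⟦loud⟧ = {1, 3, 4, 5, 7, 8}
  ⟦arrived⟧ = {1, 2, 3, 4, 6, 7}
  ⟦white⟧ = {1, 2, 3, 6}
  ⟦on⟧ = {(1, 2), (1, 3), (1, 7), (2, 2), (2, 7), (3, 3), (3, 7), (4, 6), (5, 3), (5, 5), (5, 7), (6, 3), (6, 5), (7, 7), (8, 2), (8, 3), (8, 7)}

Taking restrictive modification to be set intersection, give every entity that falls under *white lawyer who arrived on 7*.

⟦who arrived⟧ = ⟦arrived⟧ = {1, 2, 3, 4, 6, 7}
⟦on 7⟧ = {x : ⟨x, 7⟩ ∈ ⟦on⟧} = {1, 2, 3, 5, 7, 8}
⟦lawyer⟧ = {1, 3, 5, 6, 7, 8}
… ∩ ⟦who arrived⟧ = {1, 3, 5, 6, 7, 8} ∩ {1, 2, 3, 4, 6, 7} = {1, 3, 6, 7}
… ∩ ⟦on 7⟧ = {1, 3, 6, 7} ∩ {1, 2, 3, 5, 7, 8} = {1, 3, 7}
… ∩ ⟦white⟧ = {1, 3, 7} ∩ {1, 2, 3, 6} = {1, 3}
So ⟦white lawyer who arrived on 7⟧ = {1, 3}.

{1, 3}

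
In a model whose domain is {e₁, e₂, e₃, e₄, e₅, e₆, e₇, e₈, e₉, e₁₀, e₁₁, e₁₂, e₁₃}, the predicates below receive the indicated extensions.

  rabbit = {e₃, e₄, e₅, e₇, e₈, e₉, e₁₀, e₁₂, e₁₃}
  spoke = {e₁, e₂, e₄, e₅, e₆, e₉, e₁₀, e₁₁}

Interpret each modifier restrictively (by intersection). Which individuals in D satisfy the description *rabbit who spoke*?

⟦who spoke⟧ = ⟦spoke⟧ = {e₁, e₂, e₄, e₅, e₆, e₉, e₁₀, e₁₁}
⟦rabbit⟧ = {e₃, e₄, e₅, e₇, e₈, e₉, e₁₀, e₁₂, e₁₃}
… ∩ ⟦who spoke⟧ = {e₃, e₄, e₅, e₇, e₈, e₉, e₁₀, e₁₂, e₁₃} ∩ {e₁, e₂, e₄, e₅, e₆, e₉, e₁₀, e₁₁} = {e₄, e₅, e₉, e₁₀}
So ⟦rabbit who spoke⟧ = {e₄, e₅, e₉, e₁₀}.

{e₄, e₅, e₉, e₁₀}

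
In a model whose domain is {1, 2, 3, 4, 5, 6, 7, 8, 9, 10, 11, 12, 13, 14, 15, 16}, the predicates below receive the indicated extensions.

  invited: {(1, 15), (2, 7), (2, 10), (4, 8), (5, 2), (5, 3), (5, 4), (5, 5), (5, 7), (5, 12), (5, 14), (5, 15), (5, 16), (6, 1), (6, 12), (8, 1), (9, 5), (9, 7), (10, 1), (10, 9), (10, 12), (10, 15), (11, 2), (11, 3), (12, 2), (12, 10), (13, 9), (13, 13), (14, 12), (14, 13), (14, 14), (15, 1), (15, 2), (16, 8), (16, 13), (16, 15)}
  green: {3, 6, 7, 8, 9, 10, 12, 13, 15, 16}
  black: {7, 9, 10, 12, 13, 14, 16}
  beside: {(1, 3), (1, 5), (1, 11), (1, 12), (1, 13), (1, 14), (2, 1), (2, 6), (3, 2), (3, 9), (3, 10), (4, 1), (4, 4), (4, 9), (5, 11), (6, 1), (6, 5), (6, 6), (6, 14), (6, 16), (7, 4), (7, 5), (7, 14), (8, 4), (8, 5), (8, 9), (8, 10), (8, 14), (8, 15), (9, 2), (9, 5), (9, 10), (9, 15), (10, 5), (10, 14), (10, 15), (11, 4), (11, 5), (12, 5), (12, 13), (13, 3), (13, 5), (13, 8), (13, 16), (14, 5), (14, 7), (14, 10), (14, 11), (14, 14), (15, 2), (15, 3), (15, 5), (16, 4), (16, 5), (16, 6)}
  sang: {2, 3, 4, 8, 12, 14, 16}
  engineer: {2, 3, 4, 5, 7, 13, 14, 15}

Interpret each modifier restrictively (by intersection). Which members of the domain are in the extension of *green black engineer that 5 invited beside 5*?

{7}

⟦that 5 invited⟧ = {x : ⟨5, x⟩ ∈ ⟦invited⟧} = {2, 3, 4, 5, 7, 12, 14, 15, 16}
⟦beside 5⟧ = {x : ⟨x, 5⟩ ∈ ⟦beside⟧} = {1, 6, 7, 8, 9, 10, 11, 12, 13, 14, 15, 16}
⟦engineer⟧ = {2, 3, 4, 5, 7, 13, 14, 15}
… ∩ ⟦that 5 invited⟧ = {2, 3, 4, 5, 7, 13, 14, 15} ∩ {2, 3, 4, 5, 7, 12, 14, 15, 16} = {2, 3, 4, 5, 7, 14, 15}
… ∩ ⟦beside 5⟧ = {2, 3, 4, 5, 7, 14, 15} ∩ {1, 6, 7, 8, 9, 10, 11, 12, 13, 14, 15, 16} = {7, 14, 15}
… ∩ ⟦green⟧ = {7, 14, 15} ∩ {3, 6, 7, 8, 9, 10, 12, 13, 15, 16} = {7, 15}
… ∩ ⟦black⟧ = {7, 15} ∩ {7, 9, 10, 12, 13, 14, 16} = {7}
So ⟦green black engineer that 5 invited beside 5⟧ = {7}.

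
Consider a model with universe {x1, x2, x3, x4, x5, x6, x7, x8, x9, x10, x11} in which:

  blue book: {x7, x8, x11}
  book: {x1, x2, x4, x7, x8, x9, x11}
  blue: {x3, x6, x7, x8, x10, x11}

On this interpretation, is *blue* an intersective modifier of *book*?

⟦blue⟧ ∩ ⟦book⟧ = {x3, x6, x7, x8, x10, x11} ∩ {x1, x2, x4, x7, x8, x9, x11} = {x7, x8, x11}
Observed ⟦blue book⟧ = {x7, x8, x11}.
These coincide, so the modifier is intersective here.

yes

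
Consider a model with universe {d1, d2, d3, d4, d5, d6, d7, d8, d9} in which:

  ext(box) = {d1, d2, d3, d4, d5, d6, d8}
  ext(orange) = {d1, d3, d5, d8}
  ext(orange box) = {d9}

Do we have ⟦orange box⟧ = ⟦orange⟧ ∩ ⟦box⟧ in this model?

no

⟦orange⟧ ∩ ⟦box⟧ = {d1, d3, d5, d8} ∩ {d1, d2, d3, d4, d5, d6, d8} = {d1, d3, d5, d8}
Observed ⟦orange box⟧ = {d9}.
These differ, so the modifier is not intersective in this model.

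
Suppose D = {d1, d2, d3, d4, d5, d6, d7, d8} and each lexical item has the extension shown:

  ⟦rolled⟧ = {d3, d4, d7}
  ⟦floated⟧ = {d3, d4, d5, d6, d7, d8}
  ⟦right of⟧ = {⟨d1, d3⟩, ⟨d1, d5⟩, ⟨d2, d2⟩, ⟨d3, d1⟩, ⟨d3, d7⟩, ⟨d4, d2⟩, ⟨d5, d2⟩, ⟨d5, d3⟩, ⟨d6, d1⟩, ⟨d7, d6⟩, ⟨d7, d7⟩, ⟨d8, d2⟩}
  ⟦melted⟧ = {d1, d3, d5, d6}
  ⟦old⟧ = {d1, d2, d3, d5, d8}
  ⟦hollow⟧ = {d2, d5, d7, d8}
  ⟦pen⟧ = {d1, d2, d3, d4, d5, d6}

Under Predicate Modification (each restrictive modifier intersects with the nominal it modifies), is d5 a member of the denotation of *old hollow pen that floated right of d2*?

yes

⟦that floated⟧ = ⟦floated⟧ = {d3, d4, d5, d6, d7, d8}
⟦right of d2⟧ = {x : ⟨x, d2⟩ ∈ ⟦right of⟧} = {d2, d4, d5, d8}
⟦pen⟧ = {d1, d2, d3, d4, d5, d6}
… ∩ ⟦that floated⟧ = {d1, d2, d3, d4, d5, d6} ∩ {d3, d4, d5, d6, d7, d8} = {d3, d4, d5, d6}
… ∩ ⟦right of d2⟧ = {d3, d4, d5, d6} ∩ {d2, d4, d5, d8} = {d4, d5}
… ∩ ⟦old⟧ = {d4, d5} ∩ {d1, d2, d3, d5, d8} = {d5}
… ∩ ⟦hollow⟧ = {d5} ∩ {d2, d5, d7, d8} = {d5}
⟦old hollow pen that floated right of d2⟧ = {d5}; d5 ∈ this set.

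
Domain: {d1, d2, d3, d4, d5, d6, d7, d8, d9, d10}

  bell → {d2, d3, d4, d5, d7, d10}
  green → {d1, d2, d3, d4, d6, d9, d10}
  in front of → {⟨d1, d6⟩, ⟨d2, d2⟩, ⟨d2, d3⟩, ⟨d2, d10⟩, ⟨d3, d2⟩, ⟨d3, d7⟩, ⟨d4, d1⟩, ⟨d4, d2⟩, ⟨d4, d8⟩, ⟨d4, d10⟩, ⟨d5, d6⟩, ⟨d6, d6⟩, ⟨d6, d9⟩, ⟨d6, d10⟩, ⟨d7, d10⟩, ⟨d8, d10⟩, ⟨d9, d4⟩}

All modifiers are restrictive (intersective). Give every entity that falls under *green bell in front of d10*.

⟦in front of d10⟧ = {x : ⟨x, d10⟩ ∈ ⟦in front of⟧} = {d2, d4, d6, d7, d8}
⟦bell⟧ = {d2, d3, d4, d5, d7, d10}
… ∩ ⟦in front of d10⟧ = {d2, d3, d4, d5, d7, d10} ∩ {d2, d4, d6, d7, d8} = {d2, d4, d7}
… ∩ ⟦green⟧ = {d2, d4, d7} ∩ {d1, d2, d3, d4, d6, d9, d10} = {d2, d4}
So ⟦green bell in front of d10⟧ = {d2, d4}.

{d2, d4}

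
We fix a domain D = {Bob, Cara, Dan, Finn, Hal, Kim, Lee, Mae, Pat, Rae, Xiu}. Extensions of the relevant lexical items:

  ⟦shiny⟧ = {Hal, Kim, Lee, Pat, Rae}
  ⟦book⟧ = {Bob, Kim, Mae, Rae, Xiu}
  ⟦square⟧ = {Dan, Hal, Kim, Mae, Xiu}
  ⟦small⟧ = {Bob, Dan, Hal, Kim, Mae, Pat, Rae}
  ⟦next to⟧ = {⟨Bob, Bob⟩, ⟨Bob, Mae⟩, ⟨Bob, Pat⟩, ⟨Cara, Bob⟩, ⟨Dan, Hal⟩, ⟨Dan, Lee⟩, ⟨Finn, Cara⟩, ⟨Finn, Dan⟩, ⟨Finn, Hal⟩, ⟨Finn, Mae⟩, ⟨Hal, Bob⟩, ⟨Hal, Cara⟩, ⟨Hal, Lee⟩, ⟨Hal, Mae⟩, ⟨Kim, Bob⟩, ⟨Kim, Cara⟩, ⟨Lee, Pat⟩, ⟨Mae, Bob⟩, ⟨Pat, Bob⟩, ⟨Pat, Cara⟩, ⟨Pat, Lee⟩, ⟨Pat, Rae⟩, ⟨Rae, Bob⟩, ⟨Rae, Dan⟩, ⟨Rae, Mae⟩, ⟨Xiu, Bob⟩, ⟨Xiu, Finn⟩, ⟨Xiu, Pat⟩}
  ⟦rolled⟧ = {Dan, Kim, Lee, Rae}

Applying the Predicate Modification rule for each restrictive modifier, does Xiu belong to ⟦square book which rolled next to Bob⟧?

no

⟦which rolled⟧ = ⟦rolled⟧ = {Dan, Kim, Lee, Rae}
⟦next to Bob⟧ = {x : ⟨x, Bob⟩ ∈ ⟦next to⟧} = {Bob, Cara, Hal, Kim, Mae, Pat, Rae, Xiu}
⟦book⟧ = {Bob, Kim, Mae, Rae, Xiu}
… ∩ ⟦which rolled⟧ = {Bob, Kim, Mae, Rae, Xiu} ∩ {Dan, Kim, Lee, Rae} = {Kim, Rae}
… ∩ ⟦next to Bob⟧ = {Kim, Rae} ∩ {Bob, Cara, Hal, Kim, Mae, Pat, Rae, Xiu} = {Kim, Rae}
… ∩ ⟦square⟧ = {Kim, Rae} ∩ {Dan, Hal, Kim, Mae, Xiu} = {Kim}
⟦square book which rolled next to Bob⟧ = {Kim}; Xiu ∉ this set.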